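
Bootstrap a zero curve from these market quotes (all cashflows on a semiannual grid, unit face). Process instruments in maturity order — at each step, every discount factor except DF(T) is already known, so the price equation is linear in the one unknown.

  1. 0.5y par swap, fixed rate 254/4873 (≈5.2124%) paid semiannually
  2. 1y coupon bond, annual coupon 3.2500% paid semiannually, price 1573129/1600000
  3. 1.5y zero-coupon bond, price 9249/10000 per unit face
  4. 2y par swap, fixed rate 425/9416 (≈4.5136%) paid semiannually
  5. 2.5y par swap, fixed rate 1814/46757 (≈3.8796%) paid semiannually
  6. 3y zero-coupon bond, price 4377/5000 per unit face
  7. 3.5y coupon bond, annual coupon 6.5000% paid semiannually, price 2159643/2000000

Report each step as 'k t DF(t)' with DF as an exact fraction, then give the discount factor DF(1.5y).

step 1 [0.5y] swap r/2=127/4873: DF=(1 − 127/4873·(0))/(1+127/4873) = 4873/5000 ≈ 0.974600
step 2 [1y] bond c/2=13/800: DF=(1573129/1600000 − 13/800·(0.974600))/(1+13/800) = 9519/10000 ≈ 0.951900
step 3 [1.5y] zero: DF = P = 9249/10000 ≈ 0.924900
step 4 [2y] swap r/2=425/18832: DF=(1 − 425/18832·(0.974600+0.951900+0.924900))/(1+425/18832) = 183/200 ≈ 0.915000
step 5 [2.5y] swap r/2=907/46757: DF=(1 − 907/46757·(0.974600+0.951900+0.924900+0.915000))/(1+907/46757) = 9093/10000 ≈ 0.909300
step 6 [3y] zero: DF = P = 4377/5000 ≈ 0.875400
step 7 [3.5y] bond c/2=13/400: DF=(2159643/2000000 − 13/400·(0.974600+0.951900+0.924900+0.915000+0.909300+0.875400))/(1+13/400) = 8711/10000 ≈ 0.871100

1 1/2 4873/5000
2 1 9519/10000
3 3/2 9249/10000
4 2 183/200
5 5/2 9093/10000
6 3 4377/5000
7 7/2 8711/10000
DF(1.5y) = 9249/10000 ≈ 0.924900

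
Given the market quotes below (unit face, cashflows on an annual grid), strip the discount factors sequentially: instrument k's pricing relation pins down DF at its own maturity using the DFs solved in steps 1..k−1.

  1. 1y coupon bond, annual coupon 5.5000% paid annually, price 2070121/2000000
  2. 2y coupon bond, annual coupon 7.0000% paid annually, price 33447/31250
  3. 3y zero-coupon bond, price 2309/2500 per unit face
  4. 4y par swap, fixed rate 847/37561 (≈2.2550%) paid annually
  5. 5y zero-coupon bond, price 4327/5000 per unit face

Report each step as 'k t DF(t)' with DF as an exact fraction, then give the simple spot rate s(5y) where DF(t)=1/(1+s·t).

1 1 9811/10000
2 2 9361/10000
3 3 2309/2500
4 4 9153/10000
5 5 4327/5000
s(5y) = (1/(4327/5000) − 1)/(5) = 673/21635 ≈ 3.1107%

step 1 [1y] bond c/1=11/200: DF=(2070121/2000000 − 11/200·(0))/(1+11/200) = 9811/10000 ≈ 0.981100
step 2 [2y] bond c/1=7/100: DF=(33447/31250 − 7/100·(0.981100))/(1+7/100) = 9361/10000 ≈ 0.936100
step 3 [3y] zero: DF = P = 2309/2500 ≈ 0.923600
step 4 [4y] swap r/1=847/37561: DF=(1 − 847/37561·(0.981100+0.936100+0.923600))/(1+847/37561) = 9153/10000 ≈ 0.915300
step 5 [5y] zero: DF = P = 4327/5000 ≈ 0.865400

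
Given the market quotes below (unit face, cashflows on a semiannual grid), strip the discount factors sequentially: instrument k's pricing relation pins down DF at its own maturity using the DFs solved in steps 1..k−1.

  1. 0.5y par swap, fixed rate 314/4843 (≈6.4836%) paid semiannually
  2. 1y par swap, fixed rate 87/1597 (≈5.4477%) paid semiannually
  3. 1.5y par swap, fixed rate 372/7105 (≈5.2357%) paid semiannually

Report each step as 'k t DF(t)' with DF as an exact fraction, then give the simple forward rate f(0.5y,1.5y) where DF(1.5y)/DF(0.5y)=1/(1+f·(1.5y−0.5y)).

1 1/2 4843/5000
2 1 4739/5000
3 3/2 1157/1250
f(0.5y,1.5y) = ((4843/5000)/(1157/1250) − 1)/(1) = 215/4628 ≈ 4.6456%

step 1 [0.5y] swap r/2=157/4843: DF=(1 − 157/4843·(0))/(1+157/4843) = 4843/5000 ≈ 0.968600
step 2 [1y] swap r/2=87/3194: DF=(1 − 87/3194·(0.968600))/(1+87/3194) = 4739/5000 ≈ 0.947800
step 3 [1.5y] swap r/2=186/7105: DF=(1 − 186/7105·(0.968600+0.947800))/(1+186/7105) = 1157/1250 ≈ 0.925600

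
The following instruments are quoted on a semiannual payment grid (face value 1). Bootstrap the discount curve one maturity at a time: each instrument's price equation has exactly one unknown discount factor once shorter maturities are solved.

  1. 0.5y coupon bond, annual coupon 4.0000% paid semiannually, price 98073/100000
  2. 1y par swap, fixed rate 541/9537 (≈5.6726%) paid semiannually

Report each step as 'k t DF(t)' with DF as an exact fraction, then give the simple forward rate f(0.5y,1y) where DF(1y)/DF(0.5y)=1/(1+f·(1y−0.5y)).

step 1 [0.5y] bond c/2=1/50: DF=(98073/100000 − 1/50·(0))/(1+1/50) = 1923/2000 ≈ 0.961500
step 2 [1y] swap r/2=541/19074: DF=(1 − 541/19074·(0.961500))/(1+541/19074) = 9459/10000 ≈ 0.945900

1 1/2 1923/2000
2 1 9459/10000
f(0.5y,1y) = ((1923/2000)/(9459/10000) − 1)/(1/2) = 104/3153 ≈ 3.2984%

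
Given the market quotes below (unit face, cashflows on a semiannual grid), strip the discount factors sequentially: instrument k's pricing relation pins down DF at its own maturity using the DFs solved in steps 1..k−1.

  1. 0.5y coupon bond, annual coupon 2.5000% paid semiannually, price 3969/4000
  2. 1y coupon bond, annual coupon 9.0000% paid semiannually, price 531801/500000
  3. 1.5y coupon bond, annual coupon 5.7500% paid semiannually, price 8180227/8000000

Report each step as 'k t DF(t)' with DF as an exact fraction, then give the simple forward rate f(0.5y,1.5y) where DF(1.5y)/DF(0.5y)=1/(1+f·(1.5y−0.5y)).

step 1 [0.5y] bond c/2=1/80: DF=(3969/4000 − 1/80·(0))/(1+1/80) = 49/50 ≈ 0.980000
step 2 [1y] bond c/2=9/200: DF=(531801/500000 − 9/200·(0.980000))/(1+9/200) = 2439/2500 ≈ 0.975600
step 3 [1.5y] bond c/2=23/800: DF=(8180227/8000000 − 23/800·(0.980000+0.975600))/(1+23/800) = 9393/10000 ≈ 0.939300

1 1/2 49/50
2 1 2439/2500
3 3/2 9393/10000
f(0.5y,1.5y) = ((49/50)/(9393/10000) − 1)/(1) = 407/9393 ≈ 4.3330%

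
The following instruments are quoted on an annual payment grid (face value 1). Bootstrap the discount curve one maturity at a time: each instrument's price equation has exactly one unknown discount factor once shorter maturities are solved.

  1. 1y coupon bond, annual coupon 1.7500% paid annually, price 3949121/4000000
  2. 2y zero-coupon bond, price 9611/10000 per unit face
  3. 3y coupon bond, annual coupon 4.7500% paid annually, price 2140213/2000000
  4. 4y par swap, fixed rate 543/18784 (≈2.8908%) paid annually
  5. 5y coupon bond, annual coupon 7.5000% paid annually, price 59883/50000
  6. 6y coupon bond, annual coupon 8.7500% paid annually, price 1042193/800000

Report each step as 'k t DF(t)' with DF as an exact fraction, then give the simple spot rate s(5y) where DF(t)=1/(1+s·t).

1 1 9703/10000
2 2 9611/10000
3 3 467/500
4 4 4457/5000
5 5 213/250
6 6 8271/10000
s(5y) = (1/(213/250) − 1)/(5) = 37/1065 ≈ 3.4742%

step 1 [1y] bond c/1=7/400: DF=(3949121/4000000 − 7/400·(0))/(1+7/400) = 9703/10000 ≈ 0.970300
step 2 [2y] zero: DF = P = 9611/10000 ≈ 0.961100
step 3 [3y] bond c/1=19/400: DF=(2140213/2000000 − 19/400·(0.970300+0.961100))/(1+19/400) = 467/500 ≈ 0.934000
step 4 [4y] swap r/1=543/18784: DF=(1 − 543/18784·(0.970300+0.961100+0.934000))/(1+543/18784) = 4457/5000 ≈ 0.891400
step 5 [5y] bond c/1=3/40: DF=(59883/50000 − 3/40·(0.970300+0.961100+0.934000+0.891400))/(1+3/40) = 213/250 ≈ 0.852000
step 6 [6y] bond c/1=7/80: DF=(1042193/800000 − 7/80·(0.970300+0.961100+0.934000+0.891400+0.852000))/(1+7/80) = 8271/10000 ≈ 0.827100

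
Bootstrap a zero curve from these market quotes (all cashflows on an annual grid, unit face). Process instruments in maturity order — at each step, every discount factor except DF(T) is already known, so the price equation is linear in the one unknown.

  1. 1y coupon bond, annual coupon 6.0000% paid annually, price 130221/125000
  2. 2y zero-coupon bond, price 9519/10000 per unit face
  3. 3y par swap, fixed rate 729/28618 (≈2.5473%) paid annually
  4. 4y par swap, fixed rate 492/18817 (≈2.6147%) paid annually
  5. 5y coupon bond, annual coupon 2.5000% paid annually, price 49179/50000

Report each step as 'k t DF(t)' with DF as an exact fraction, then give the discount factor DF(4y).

step 1 [1y] bond c/1=3/50: DF=(130221/125000 − 3/50·(0))/(1+3/50) = 2457/2500 ≈ 0.982800
step 2 [2y] zero: DF = P = 9519/10000 ≈ 0.951900
step 3 [3y] swap r/1=729/28618: DF=(1 − 729/28618·(0.982800+0.951900))/(1+729/28618) = 9271/10000 ≈ 0.927100
step 4 [4y] swap r/1=492/18817: DF=(1 − 492/18817·(0.982800+0.951900+0.927100))/(1+492/18817) = 1127/1250 ≈ 0.901600
step 5 [5y] bond c/1=1/40: DF=(49179/50000 − 1/40·(0.982800+0.951900+0.927100+0.901600))/(1+1/40) = 4339/5000 ≈ 0.867800

1 1 2457/2500
2 2 9519/10000
3 3 9271/10000
4 4 1127/1250
5 5 4339/5000
DF(4y) = 1127/1250 ≈ 0.901600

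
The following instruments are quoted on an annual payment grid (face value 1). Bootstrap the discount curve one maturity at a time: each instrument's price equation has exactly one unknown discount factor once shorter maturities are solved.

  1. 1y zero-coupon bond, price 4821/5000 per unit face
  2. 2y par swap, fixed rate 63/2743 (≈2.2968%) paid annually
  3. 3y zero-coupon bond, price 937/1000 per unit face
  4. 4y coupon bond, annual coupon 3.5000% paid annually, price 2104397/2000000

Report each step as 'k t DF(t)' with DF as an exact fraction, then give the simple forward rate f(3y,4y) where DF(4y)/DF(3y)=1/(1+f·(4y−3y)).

1 1 4821/5000
2 2 9559/10000
3 3 937/1000
4 4 23/25
f(3y,4y) = ((937/1000)/(23/25) − 1)/(1) = 17/920 ≈ 1.8478%

step 1 [1y] zero: DF = P = 4821/5000 ≈ 0.964200
step 2 [2y] swap r/1=63/2743: DF=(1 − 63/2743·(0.964200))/(1+63/2743) = 9559/10000 ≈ 0.955900
step 3 [3y] zero: DF = P = 937/1000 ≈ 0.937000
step 4 [4y] bond c/1=7/200: DF=(2104397/2000000 − 7/200·(0.964200+0.955900+0.937000))/(1+7/200) = 23/25 ≈ 0.920000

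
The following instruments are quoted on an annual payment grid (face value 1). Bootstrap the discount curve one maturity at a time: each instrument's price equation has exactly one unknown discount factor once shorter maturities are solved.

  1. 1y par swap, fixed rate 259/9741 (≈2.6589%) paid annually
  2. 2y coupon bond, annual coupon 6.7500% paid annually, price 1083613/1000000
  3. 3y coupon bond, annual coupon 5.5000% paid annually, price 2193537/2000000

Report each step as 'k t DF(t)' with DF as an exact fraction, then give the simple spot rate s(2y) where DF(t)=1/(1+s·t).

1 1 9741/10000
2 2 1907/2000
3 3 9391/10000
s(2y) = (1/(1907/2000) − 1)/(2) = 93/3814 ≈ 2.4384%

step 1 [1y] swap r/1=259/9741: DF=(1 − 259/9741·(0))/(1+259/9741) = 9741/10000 ≈ 0.974100
step 2 [2y] bond c/1=27/400: DF=(1083613/1000000 − 27/400·(0.974100))/(1+27/400) = 1907/2000 ≈ 0.953500
step 3 [3y] bond c/1=11/200: DF=(2193537/2000000 − 11/200·(0.974100+0.953500))/(1+11/200) = 9391/10000 ≈ 0.939100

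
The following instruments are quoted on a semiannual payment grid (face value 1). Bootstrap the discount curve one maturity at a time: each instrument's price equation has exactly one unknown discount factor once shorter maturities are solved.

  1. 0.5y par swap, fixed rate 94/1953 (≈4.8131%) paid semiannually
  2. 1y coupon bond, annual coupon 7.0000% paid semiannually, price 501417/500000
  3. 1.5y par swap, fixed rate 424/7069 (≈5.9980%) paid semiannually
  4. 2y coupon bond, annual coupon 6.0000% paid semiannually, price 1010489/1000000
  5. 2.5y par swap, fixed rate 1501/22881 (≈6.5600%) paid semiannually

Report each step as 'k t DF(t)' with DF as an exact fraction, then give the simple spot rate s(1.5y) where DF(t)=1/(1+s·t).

step 1 [0.5y] swap r/2=47/1953: DF=(1 − 47/1953·(0))/(1+47/1953) = 1953/2000 ≈ 0.976500
step 2 [1y] bond c/2=7/200: DF=(501417/500000 − 7/200·(0.976500))/(1+7/200) = 9359/10000 ≈ 0.935900
step 3 [1.5y] swap r/2=212/7069: DF=(1 − 212/7069·(0.976500+0.935900))/(1+212/7069) = 572/625 ≈ 0.915200
step 4 [2y] bond c/2=3/100: DF=(1010489/1000000 − 3/100·(0.976500+0.935900+0.915200))/(1+3/100) = 8987/10000 ≈ 0.898700
step 5 [2.5y] swap r/2=1501/45762: DF=(1 − 1501/45762·(0.976500+0.935900+0.915200+0.898700))/(1+1501/45762) = 8499/10000 ≈ 0.849900

1 1/2 1953/2000
2 1 9359/10000
3 3/2 572/625
4 2 8987/10000
5 5/2 8499/10000
s(1.5y) = (1/(572/625) − 1)/(3/2) = 53/858 ≈ 6.1772%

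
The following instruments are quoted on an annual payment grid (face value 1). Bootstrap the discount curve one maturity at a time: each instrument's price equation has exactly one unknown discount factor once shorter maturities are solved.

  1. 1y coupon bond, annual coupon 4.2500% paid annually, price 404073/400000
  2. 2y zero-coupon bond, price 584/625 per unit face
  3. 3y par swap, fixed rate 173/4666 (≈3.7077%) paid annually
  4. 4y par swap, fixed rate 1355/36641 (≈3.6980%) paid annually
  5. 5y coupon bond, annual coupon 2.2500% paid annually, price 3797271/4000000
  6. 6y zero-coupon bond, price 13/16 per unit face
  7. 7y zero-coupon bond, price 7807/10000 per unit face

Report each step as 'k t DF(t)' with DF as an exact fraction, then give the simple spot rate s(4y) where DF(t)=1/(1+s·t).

1 1 969/1000
2 2 584/625
3 3 4481/5000
4 4 1729/2000
5 5 4239/5000
6 6 13/16
7 7 7807/10000
s(4y) = (1/(1729/2000) − 1)/(4) = 271/6916 ≈ 3.9184%

step 1 [1y] bond c/1=17/400: DF=(404073/400000 − 17/400·(0))/(1+17/400) = 969/1000 ≈ 0.969000
step 2 [2y] zero: DF = P = 584/625 ≈ 0.934400
step 3 [3y] swap r/1=173/4666: DF=(1 − 173/4666·(0.969000+0.934400))/(1+173/4666) = 4481/5000 ≈ 0.896200
step 4 [4y] swap r/1=1355/36641: DF=(1 − 1355/36641·(0.969000+0.934400+0.896200))/(1+1355/36641) = 1729/2000 ≈ 0.864500
step 5 [5y] bond c/1=9/400: DF=(3797271/4000000 − 9/400·(0.969000+0.934400+0.896200+0.864500))/(1+9/400) = 4239/5000 ≈ 0.847800
step 6 [6y] zero: DF = P = 13/16 ≈ 0.812500
step 7 [7y] zero: DF = P = 7807/10000 ≈ 0.780700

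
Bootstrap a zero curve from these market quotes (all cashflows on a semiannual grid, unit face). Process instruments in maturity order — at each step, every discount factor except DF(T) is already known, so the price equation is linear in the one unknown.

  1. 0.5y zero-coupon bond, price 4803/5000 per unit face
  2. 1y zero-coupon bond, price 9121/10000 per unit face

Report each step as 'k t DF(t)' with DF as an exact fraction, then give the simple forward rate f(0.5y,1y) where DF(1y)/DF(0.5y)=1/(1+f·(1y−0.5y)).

step 1 [0.5y] zero: DF = P = 4803/5000 ≈ 0.960600
step 2 [1y] zero: DF = P = 9121/10000 ≈ 0.912100

1 1/2 4803/5000
2 1 9121/10000
f(0.5y,1y) = ((4803/5000)/(9121/10000) − 1)/(1/2) = 970/9121 ≈ 10.6348%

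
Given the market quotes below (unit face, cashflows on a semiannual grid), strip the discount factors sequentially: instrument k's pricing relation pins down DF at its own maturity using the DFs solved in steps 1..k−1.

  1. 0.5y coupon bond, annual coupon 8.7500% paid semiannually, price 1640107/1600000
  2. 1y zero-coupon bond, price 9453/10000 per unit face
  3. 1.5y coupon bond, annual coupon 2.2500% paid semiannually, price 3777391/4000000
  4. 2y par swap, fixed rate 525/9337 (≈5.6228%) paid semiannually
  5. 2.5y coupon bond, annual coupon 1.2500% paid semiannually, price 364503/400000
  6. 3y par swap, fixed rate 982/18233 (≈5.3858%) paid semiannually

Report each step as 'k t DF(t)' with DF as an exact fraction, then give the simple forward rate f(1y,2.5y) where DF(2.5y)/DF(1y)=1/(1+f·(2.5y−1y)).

step 1 [0.5y] bond c/2=7/160: DF=(1640107/1600000 − 7/160·(0))/(1+7/160) = 9821/10000 ≈ 0.982100
step 2 [1y] zero: DF = P = 9453/10000 ≈ 0.945300
step 3 [1.5y] bond c/2=9/800: DF=(3777391/4000000 − 9/800·(0.982100+0.945300))/(1+9/800) = 2281/2500 ≈ 0.912400
step 4 [2y] swap r/2=525/18674: DF=(1 − 525/18674·(0.982100+0.945300+0.912400))/(1+525/18674) = 179/200 ≈ 0.895000
step 5 [2.5y] bond c/2=1/160: DF=(364503/400000 − 1/160·(0.982100+0.945300+0.912400+0.895000))/(1+1/160) = 1103/1250 ≈ 0.882400
step 6 [3y] swap r/2=491/18233: DF=(1 − 491/18233·(0.982100+0.945300+0.912400+0.895000+0.882400))/(1+491/18233) = 8527/10000 ≈ 0.852700

1 1/2 9821/10000
2 1 9453/10000
3 3/2 2281/2500
4 2 179/200
5 5/2 1103/1250
6 3 8527/10000
f(1y,2.5y) = ((9453/10000)/(1103/1250) − 1)/(3/2) = 629/13236 ≈ 4.7522%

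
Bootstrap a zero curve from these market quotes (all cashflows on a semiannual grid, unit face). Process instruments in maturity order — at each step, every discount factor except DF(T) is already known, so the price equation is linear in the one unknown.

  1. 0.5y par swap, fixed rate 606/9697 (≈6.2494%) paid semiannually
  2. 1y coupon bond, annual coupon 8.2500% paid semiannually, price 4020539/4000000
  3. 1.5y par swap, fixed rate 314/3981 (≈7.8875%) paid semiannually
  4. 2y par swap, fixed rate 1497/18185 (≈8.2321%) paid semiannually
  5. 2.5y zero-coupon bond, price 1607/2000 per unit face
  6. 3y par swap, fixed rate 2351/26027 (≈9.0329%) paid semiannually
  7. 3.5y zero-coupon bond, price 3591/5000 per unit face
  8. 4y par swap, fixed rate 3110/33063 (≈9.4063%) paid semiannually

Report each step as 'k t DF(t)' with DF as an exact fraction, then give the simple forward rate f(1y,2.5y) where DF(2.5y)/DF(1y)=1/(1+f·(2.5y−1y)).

1 1/2 9697/10000
2 1 9269/10000
3 3/2 8901/10000
4 2 8503/10000
5 5/2 1607/2000
6 3 7649/10000
7 7/2 3591/5000
8 4 689/1000
f(1y,2.5y) = ((9269/10000)/(1607/2000) − 1)/(3/2) = 2468/24105 ≈ 10.2385%

step 1 [0.5y] swap r/2=303/9697: DF=(1 − 303/9697·(0))/(1+303/9697) = 9697/10000 ≈ 0.969700
step 2 [1y] bond c/2=33/800: DF=(4020539/4000000 − 33/800·(0.969700))/(1+33/800) = 9269/10000 ≈ 0.926900
step 3 [1.5y] swap r/2=157/3981: DF=(1 − 157/3981·(0.969700+0.926900))/(1+157/3981) = 8901/10000 ≈ 0.890100
step 4 [2y] swap r/2=1497/36370: DF=(1 − 1497/36370·(0.969700+0.926900+0.890100))/(1+1497/36370) = 8503/10000 ≈ 0.850300
step 5 [2.5y] zero: DF = P = 1607/2000 ≈ 0.803500
step 6 [3y] swap r/2=2351/52054: DF=(1 − 2351/52054·(0.969700+0.926900+0.890100+0.850300+0.803500))/(1+2351/52054) = 7649/10000 ≈ 0.764900
step 7 [3.5y] zero: DF = P = 3591/5000 ≈ 0.718200
step 8 [4y] swap r/2=1555/33063: DF=(1 − 1555/33063·(0.969700+0.926900+0.890100+0.850300+0.803500+0.764900+0.718200))/(1+1555/33063) = 689/1000 ≈ 0.689000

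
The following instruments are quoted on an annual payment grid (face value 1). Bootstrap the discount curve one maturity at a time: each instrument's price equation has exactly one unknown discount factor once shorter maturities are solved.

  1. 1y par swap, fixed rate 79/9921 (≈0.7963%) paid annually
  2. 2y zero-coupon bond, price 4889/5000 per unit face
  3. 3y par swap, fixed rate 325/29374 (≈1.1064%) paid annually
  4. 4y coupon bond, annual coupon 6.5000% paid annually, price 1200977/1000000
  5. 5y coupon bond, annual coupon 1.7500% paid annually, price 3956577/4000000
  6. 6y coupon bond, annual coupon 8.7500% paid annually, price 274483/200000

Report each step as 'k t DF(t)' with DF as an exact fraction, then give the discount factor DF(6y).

step 1 [1y] swap r/1=79/9921: DF=(1 − 79/9921·(0))/(1+79/9921) = 9921/10000 ≈ 0.992100
step 2 [2y] zero: DF = P = 4889/5000 ≈ 0.977800
step 3 [3y] swap r/1=325/29374: DF=(1 − 325/29374·(0.992100+0.977800))/(1+325/29374) = 387/400 ≈ 0.967500
step 4 [4y] bond c/1=13/200: DF=(1200977/1000000 − 13/200·(0.992100+0.977800+0.967500))/(1+13/200) = 2371/2500 ≈ 0.948400
step 5 [5y] bond c/1=7/400: DF=(3956577/4000000 − 7/400·(0.992100+0.977800+0.967500+0.948400))/(1+7/400) = 9053/10000 ≈ 0.905300
step 6 [6y] bond c/1=7/80: DF=(274483/200000 − 7/80·(0.992100+0.977800+0.967500+0.948400+0.905300))/(1+7/80) = 1753/2000 ≈ 0.876500

1 1 9921/10000
2 2 4889/5000
3 3 387/400
4 4 2371/2500
5 5 9053/10000
6 6 1753/2000
DF(6y) = 1753/2000 ≈ 0.876500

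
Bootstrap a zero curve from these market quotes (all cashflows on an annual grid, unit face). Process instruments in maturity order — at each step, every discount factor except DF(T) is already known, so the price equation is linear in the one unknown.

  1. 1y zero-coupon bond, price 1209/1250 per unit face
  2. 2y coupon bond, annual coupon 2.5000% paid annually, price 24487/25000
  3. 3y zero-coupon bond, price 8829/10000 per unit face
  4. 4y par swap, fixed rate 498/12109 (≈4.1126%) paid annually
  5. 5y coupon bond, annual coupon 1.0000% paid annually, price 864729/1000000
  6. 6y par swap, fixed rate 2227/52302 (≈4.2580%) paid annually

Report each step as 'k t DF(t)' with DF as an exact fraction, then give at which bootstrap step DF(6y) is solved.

step 1 [1y] zero: DF = P = 1209/1250 ≈ 0.967200
step 2 [2y] bond c/1=1/40: DF=(24487/25000 − 1/40·(0.967200))/(1+1/40) = 233/250 ≈ 0.932000
step 3 [3y] zero: DF = P = 8829/10000 ≈ 0.882900
step 4 [4y] swap r/1=498/12109: DF=(1 − 498/12109·(0.967200+0.932000+0.882900))/(1+498/12109) = 4253/5000 ≈ 0.850600
step 5 [5y] bond c/1=1/100: DF=(864729/1000000 − 1/100·(0.967200+0.932000+0.882900+0.850600))/(1+1/100) = 4101/5000 ≈ 0.820200
step 6 [6y] swap r/1=2227/52302: DF=(1 − 2227/52302·(0.967200+0.932000+0.882900+0.850600+0.820200))/(1+2227/52302) = 7773/10000 ≈ 0.777300

1 1 1209/1250
2 2 233/250
3 3 8829/10000
4 4 4253/5000
5 5 4101/5000
6 6 7773/10000
DF(6y) is solved at step 6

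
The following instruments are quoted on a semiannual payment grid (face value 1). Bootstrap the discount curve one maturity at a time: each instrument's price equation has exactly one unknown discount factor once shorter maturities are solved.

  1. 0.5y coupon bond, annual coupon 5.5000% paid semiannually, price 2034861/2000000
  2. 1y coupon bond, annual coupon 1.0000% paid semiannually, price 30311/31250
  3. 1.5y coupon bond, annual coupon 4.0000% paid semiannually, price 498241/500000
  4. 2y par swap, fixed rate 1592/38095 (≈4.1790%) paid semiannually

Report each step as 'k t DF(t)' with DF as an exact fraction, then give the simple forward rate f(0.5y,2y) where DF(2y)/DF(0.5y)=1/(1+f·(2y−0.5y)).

step 1 [0.5y] bond c/2=11/400: DF=(2034861/2000000 − 11/400·(0))/(1+11/400) = 4951/5000 ≈ 0.990200
step 2 [1y] bond c/2=1/200: DF=(30311/31250 − 1/200·(0.990200))/(1+1/200) = 4801/5000 ≈ 0.960200
step 3 [1.5y] bond c/2=1/50: DF=(498241/500000 − 1/50·(0.990200+0.960200))/(1+1/50) = 9387/10000 ≈ 0.938700
step 4 [2y] swap r/2=796/38095: DF=(1 − 796/38095·(0.990200+0.960200+0.938700))/(1+796/38095) = 2301/2500 ≈ 0.920400

1 1/2 4951/5000
2 1 4801/5000
3 3/2 9387/10000
4 2 2301/2500
f(0.5y,2y) = ((4951/5000)/(2301/2500) − 1)/(3/2) = 349/6903 ≈ 5.0558%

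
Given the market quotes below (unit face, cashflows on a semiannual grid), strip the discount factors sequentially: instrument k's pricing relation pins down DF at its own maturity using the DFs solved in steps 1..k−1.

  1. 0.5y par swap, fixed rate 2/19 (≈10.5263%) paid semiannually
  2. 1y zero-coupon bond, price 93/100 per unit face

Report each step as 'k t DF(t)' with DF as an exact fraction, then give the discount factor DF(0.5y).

1 1/2 19/20
2 1 93/100
DF(0.5y) = 19/20 ≈ 0.950000

step 1 [0.5y] swap r/2=1/19: DF=(1 − 1/19·(0))/(1+1/19) = 19/20 ≈ 0.950000
step 2 [1y] zero: DF = P = 93/100 ≈ 0.930000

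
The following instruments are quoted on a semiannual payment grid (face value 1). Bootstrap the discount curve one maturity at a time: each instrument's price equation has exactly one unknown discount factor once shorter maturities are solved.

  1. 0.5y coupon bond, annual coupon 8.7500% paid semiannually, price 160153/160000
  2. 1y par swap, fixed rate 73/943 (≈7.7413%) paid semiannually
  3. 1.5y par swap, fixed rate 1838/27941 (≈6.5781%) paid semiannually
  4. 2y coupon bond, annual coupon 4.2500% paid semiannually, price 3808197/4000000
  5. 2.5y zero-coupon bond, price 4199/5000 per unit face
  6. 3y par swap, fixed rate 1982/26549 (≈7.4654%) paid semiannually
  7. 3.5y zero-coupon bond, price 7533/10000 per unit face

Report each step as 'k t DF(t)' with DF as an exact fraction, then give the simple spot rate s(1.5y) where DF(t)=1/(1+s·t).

1 1/2 959/1000
2 1 927/1000
3 3/2 9081/10000
4 2 8741/10000
5 5/2 4199/5000
6 3 4009/5000
7 7/2 7533/10000
s(1.5y) = (1/(9081/10000) − 1)/(3/2) = 1838/27243 ≈ 6.7467%

step 1 [0.5y] bond c/2=7/160: DF=(160153/160000 − 7/160·(0))/(1+7/160) = 959/1000 ≈ 0.959000
step 2 [1y] swap r/2=73/1886: DF=(1 − 73/1886·(0.959000))/(1+73/1886) = 927/1000 ≈ 0.927000
step 3 [1.5y] swap r/2=919/27941: DF=(1 − 919/27941·(0.959000+0.927000))/(1+919/27941) = 9081/10000 ≈ 0.908100
step 4 [2y] bond c/2=17/800: DF=(3808197/4000000 − 17/800·(0.959000+0.927000+0.908100))/(1+17/800) = 8741/10000 ≈ 0.874100
step 5 [2.5y] zero: DF = P = 4199/5000 ≈ 0.839800
step 6 [3y] swap r/2=991/26549: DF=(1 − 991/26549·(0.959000+0.927000+0.908100+0.874100+0.839800))/(1+991/26549) = 4009/5000 ≈ 0.801800
step 7 [3.5y] zero: DF = P = 7533/10000 ≈ 0.753300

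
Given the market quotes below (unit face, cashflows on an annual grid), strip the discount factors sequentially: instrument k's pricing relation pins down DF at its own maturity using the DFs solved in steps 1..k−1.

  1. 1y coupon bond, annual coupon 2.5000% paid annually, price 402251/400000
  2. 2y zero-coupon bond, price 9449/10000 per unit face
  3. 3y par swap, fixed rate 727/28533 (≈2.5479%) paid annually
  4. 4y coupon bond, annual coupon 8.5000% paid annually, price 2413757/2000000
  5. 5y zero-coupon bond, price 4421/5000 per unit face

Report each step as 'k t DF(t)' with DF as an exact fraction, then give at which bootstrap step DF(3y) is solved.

step 1 [1y] bond c/1=1/40: DF=(402251/400000 − 1/40·(0))/(1+1/40) = 9811/10000 ≈ 0.981100
step 2 [2y] zero: DF = P = 9449/10000 ≈ 0.944900
step 3 [3y] swap r/1=727/28533: DF=(1 − 727/28533·(0.981100+0.944900))/(1+727/28533) = 9273/10000 ≈ 0.927300
step 4 [4y] bond c/1=17/200: DF=(2413757/2000000 − 17/200·(0.981100+0.944900+0.927300))/(1+17/200) = 1111/1250 ≈ 0.888800
step 5 [5y] zero: DF = P = 4421/5000 ≈ 0.884200

1 1 9811/10000
2 2 9449/10000
3 3 9273/10000
4 4 1111/1250
5 5 4421/5000
DF(3y) is solved at step 3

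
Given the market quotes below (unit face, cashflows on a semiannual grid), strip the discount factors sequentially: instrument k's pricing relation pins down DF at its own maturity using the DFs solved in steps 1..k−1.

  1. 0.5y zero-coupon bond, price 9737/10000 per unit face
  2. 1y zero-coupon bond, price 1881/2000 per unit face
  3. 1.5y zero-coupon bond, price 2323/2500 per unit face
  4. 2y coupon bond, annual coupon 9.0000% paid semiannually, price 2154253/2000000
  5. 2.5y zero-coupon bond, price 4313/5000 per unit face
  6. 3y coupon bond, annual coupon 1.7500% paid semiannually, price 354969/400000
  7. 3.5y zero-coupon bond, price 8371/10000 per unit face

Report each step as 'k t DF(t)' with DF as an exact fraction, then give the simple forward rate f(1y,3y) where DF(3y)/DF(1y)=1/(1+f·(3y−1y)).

step 1 [0.5y] zero: DF = P = 9737/10000 ≈ 0.973700
step 2 [1y] zero: DF = P = 1881/2000 ≈ 0.940500
step 3 [1.5y] zero: DF = P = 2323/2500 ≈ 0.929200
step 4 [2y] bond c/2=9/200: DF=(2154253/2000000 − 9/200·(0.973700+0.940500+0.929200))/(1+9/200) = 9083/10000 ≈ 0.908300
step 5 [2.5y] zero: DF = P = 4313/5000 ≈ 0.862600
step 6 [3y] bond c/2=7/800: DF=(354969/400000 − 7/800·(0.973700+0.940500+0.929200+0.908300+0.862600))/(1+7/800) = 8397/10000 ≈ 0.839700
step 7 [3.5y] zero: DF = P = 8371/10000 ≈ 0.837100

1 1/2 9737/10000
2 1 1881/2000
3 3/2 2323/2500
4 2 9083/10000
5 5/2 4313/5000
6 3 8397/10000
7 7/2 8371/10000
f(1y,3y) = ((1881/2000)/(8397/10000) − 1)/(2) = 56/933 ≈ 6.0021%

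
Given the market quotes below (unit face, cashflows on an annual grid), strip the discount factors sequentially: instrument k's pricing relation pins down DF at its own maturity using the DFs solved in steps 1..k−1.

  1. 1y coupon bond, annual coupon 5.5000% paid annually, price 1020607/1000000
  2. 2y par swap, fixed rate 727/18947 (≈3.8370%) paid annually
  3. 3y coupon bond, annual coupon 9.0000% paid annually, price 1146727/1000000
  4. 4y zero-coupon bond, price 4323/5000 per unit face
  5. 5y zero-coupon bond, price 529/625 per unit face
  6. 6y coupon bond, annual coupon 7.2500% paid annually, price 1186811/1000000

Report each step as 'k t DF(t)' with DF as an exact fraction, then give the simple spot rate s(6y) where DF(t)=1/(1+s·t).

1 1 4837/5000
2 2 9273/10000
3 3 2239/2500
4 4 4323/5000
5 5 529/625
6 6 8023/10000
s(6y) = (1/(8023/10000) − 1)/(6) = 659/16046 ≈ 4.1069%

step 1 [1y] bond c/1=11/200: DF=(1020607/1000000 − 11/200·(0))/(1+11/200) = 4837/5000 ≈ 0.967400
step 2 [2y] swap r/1=727/18947: DF=(1 − 727/18947·(0.967400))/(1+727/18947) = 9273/10000 ≈ 0.927300
step 3 [3y] bond c/1=9/100: DF=(1146727/1000000 − 9/100·(0.967400+0.927300))/(1+9/100) = 2239/2500 ≈ 0.895600
step 4 [4y] zero: DF = P = 4323/5000 ≈ 0.864600
step 5 [5y] zero: DF = P = 529/625 ≈ 0.846400
step 6 [6y] bond c/1=29/400: DF=(1186811/1000000 − 29/400·(0.967400+0.927300+0.895600+0.864600+0.846400))/(1+29/400) = 8023/10000 ≈ 0.802300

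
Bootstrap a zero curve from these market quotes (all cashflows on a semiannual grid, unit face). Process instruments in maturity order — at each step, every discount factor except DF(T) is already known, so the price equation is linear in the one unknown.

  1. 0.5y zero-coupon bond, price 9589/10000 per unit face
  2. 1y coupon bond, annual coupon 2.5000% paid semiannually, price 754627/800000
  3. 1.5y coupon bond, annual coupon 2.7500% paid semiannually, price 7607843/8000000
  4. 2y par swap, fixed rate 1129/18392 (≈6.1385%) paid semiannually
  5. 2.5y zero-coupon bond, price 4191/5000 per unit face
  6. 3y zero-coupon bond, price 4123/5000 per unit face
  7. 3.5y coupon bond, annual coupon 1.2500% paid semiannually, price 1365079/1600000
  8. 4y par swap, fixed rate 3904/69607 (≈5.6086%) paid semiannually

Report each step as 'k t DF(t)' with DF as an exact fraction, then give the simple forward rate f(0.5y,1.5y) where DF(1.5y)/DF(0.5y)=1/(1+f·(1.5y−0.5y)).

step 1 [0.5y] zero: DF = P = 9589/10000 ≈ 0.958900
step 2 [1y] bond c/2=1/80: DF=(754627/800000 − 1/80·(0.958900))/(1+1/80) = 4599/5000 ≈ 0.919800
step 3 [1.5y] bond c/2=11/800: DF=(7607843/8000000 − 11/800·(0.958900+0.919800))/(1+11/800) = 4563/5000 ≈ 0.912600
step 4 [2y] swap r/2=1129/36784: DF=(1 − 1129/36784·(0.958900+0.919800+0.912600))/(1+1129/36784) = 8871/10000 ≈ 0.887100
step 5 [2.5y] zero: DF = P = 4191/5000 ≈ 0.838200
step 6 [3y] zero: DF = P = 4123/5000 ≈ 0.824600
step 7 [3.5y] bond c/2=1/160: DF=(1365079/1600000 − 1/160·(0.958900+0.919800+0.912600+0.887100+0.838200+0.824600))/(1+1/160) = 8147/10000 ≈ 0.814700
step 8 [4y] swap r/2=1952/69607: DF=(1 − 1952/69607·(0.958900+0.919800+0.912600+0.887100+0.838200+0.824600+0.814700))/(1+1952/69607) = 503/625 ≈ 0.804800

1 1/2 9589/10000
2 1 4599/5000
3 3/2 4563/5000
4 2 8871/10000
5 5/2 4191/5000
6 3 4123/5000
7 7/2 8147/10000
8 4 503/625
f(0.5y,1.5y) = ((9589/10000)/(4563/5000) − 1)/(1) = 463/9126 ≈ 5.0734%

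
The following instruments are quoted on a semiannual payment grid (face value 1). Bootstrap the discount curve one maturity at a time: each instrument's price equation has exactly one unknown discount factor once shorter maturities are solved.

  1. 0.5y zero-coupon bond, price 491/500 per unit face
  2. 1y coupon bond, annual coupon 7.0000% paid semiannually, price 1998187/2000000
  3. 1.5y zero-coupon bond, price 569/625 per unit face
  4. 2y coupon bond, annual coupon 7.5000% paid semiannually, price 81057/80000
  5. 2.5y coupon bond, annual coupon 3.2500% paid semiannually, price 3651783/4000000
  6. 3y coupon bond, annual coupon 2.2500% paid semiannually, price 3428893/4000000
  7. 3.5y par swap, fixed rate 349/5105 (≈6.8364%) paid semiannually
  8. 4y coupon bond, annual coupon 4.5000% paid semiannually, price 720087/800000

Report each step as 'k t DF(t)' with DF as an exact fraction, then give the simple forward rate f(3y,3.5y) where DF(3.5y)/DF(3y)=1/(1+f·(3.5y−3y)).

step 1 [0.5y] zero: DF = P = 491/500 ≈ 0.982000
step 2 [1y] bond c/2=7/200: DF=(1998187/2000000 − 7/200·(0.982000))/(1+7/200) = 9321/10000 ≈ 0.932100
step 3 [1.5y] zero: DF = P = 569/625 ≈ 0.910400
step 4 [2y] bond c/2=3/80: DF=(81057/80000 − 3/80·(0.982000+0.932100+0.910400))/(1+3/80) = 1749/2000 ≈ 0.874500
step 5 [2.5y] bond c/2=13/800: DF=(3651783/4000000 − 13/800·(0.982000+0.932100+0.910400+0.874500))/(1+13/800) = 1049/1250 ≈ 0.839200
step 6 [3y] bond c/2=9/800: DF=(3428893/4000000 − 9/800·(0.982000+0.932100+0.910400+0.874500+0.839200))/(1+9/800) = 1993/2500 ≈ 0.797200
step 7 [3.5y] swap r/2=349/10210: DF=(1 − 349/10210·(0.982000+0.932100+0.910400+0.874500+0.839200+0.797200))/(1+349/10210) = 3953/5000 ≈ 0.790600
step 8 [4y] bond c/2=9/400: DF=(720087/800000 − 9/400·(0.982000+0.932100+0.910400+0.874500+0.839200+0.797200+0.790600))/(1+9/400) = 1491/2000 ≈ 0.745500

1 1/2 491/500
2 1 9321/10000
3 3/2 569/625
4 2 1749/2000
5 5/2 1049/1250
6 3 1993/2500
7 7/2 3953/5000
8 4 1491/2000
f(3y,3.5y) = ((1993/2500)/(3953/5000) − 1)/(1/2) = 66/3953 ≈ 1.6696%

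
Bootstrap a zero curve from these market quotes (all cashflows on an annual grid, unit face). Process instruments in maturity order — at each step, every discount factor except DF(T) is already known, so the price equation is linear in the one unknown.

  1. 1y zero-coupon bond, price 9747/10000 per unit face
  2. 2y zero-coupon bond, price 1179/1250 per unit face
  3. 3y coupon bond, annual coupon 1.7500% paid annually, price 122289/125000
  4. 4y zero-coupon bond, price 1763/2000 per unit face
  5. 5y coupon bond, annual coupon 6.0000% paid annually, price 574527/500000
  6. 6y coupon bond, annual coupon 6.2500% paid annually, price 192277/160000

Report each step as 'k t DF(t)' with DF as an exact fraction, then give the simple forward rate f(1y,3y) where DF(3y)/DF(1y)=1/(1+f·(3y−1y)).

1 1 9747/10000
2 2 1179/1250
3 3 1857/2000
4 4 1763/2000
5 5 873/1000
6 6 2151/2500
f(1y,3y) = ((9747/10000)/(1857/2000) − 1)/(2) = 77/3095 ≈ 2.4879%

step 1 [1y] zero: DF = P = 9747/10000 ≈ 0.974700
step 2 [2y] zero: DF = P = 1179/1250 ≈ 0.943200
step 3 [3y] bond c/1=7/400: DF=(122289/125000 − 7/400·(0.974700+0.943200))/(1+7/400) = 1857/2000 ≈ 0.928500
step 4 [4y] zero: DF = P = 1763/2000 ≈ 0.881500
step 5 [5y] bond c/1=3/50: DF=(574527/500000 − 3/50·(0.974700+0.943200+0.928500+0.881500))/(1+3/50) = 873/1000 ≈ 0.873000
step 6 [6y] bond c/1=1/16: DF=(192277/160000 − 1/16·(0.974700+0.943200+0.928500+0.881500+0.873000))/(1+1/16) = 2151/2500 ≈ 0.860400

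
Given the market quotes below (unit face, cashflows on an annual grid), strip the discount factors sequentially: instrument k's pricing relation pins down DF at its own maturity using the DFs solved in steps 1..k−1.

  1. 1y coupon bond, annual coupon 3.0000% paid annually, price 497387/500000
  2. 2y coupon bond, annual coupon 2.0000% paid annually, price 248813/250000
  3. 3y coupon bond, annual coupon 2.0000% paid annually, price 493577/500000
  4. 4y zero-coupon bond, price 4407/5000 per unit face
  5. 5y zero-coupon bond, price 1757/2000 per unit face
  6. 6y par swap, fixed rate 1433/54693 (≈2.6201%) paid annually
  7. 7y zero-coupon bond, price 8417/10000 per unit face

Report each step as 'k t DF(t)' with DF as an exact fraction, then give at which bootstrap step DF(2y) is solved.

1 1 4829/5000
2 2 598/625
3 3 9301/10000
4 4 4407/5000
5 5 1757/2000
6 6 8567/10000
7 7 8417/10000
DF(2y) is solved at step 2

step 1 [1y] bond c/1=3/100: DF=(497387/500000 − 3/100·(0))/(1+3/100) = 4829/5000 ≈ 0.965800
step 2 [2y] bond c/1=1/50: DF=(248813/250000 − 1/50·(0.965800))/(1+1/50) = 598/625 ≈ 0.956800
step 3 [3y] bond c/1=1/50: DF=(493577/500000 − 1/50·(0.965800+0.956800))/(1+1/50) = 9301/10000 ≈ 0.930100
step 4 [4y] zero: DF = P = 4407/5000 ≈ 0.881400
step 5 [5y] zero: DF = P = 1757/2000 ≈ 0.878500
step 6 [6y] swap r/1=1433/54693: DF=(1 − 1433/54693·(0.965800+0.956800+0.930100+0.881400+0.878500))/(1+1433/54693) = 8567/10000 ≈ 0.856700
step 7 [7y] zero: DF = P = 8417/10000 ≈ 0.841700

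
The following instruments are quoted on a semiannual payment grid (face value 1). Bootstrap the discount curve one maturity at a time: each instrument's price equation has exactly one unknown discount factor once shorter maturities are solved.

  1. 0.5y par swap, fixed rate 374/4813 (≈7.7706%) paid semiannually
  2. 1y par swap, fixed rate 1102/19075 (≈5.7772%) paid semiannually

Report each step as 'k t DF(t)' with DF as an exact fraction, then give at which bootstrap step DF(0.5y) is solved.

1 1/2 4813/5000
2 1 9449/10000
DF(0.5y) is solved at step 1

step 1 [0.5y] swap r/2=187/4813: DF=(1 − 187/4813·(0))/(1+187/4813) = 4813/5000 ≈ 0.962600
step 2 [1y] swap r/2=551/19075: DF=(1 − 551/19075·(0.962600))/(1+551/19075) = 9449/10000 ≈ 0.944900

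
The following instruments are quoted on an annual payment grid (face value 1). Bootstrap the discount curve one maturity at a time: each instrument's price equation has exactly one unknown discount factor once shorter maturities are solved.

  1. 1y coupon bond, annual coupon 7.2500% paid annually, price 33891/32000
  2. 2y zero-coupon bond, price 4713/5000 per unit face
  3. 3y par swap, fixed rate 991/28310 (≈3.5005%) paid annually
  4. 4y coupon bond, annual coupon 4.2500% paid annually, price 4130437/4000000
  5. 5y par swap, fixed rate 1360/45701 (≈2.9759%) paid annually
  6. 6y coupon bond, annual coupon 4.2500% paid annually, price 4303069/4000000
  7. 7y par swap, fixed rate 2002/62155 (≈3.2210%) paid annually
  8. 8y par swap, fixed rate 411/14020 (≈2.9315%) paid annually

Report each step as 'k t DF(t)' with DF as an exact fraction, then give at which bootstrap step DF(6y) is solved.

step 1 [1y] bond c/1=29/400: DF=(33891/32000 − 29/400·(0))/(1+29/400) = 79/80 ≈ 0.987500
step 2 [2y] zero: DF = P = 4713/5000 ≈ 0.942600
step 3 [3y] swap r/1=991/28310: DF=(1 − 991/28310·(0.987500+0.942600))/(1+991/28310) = 9009/10000 ≈ 0.900900
step 4 [4y] bond c/1=17/400: DF=(4130437/4000000 − 17/400·(0.987500+0.942600+0.900900))/(1+17/400) = 8751/10000 ≈ 0.875100
step 5 [5y] swap r/1=1360/45701: DF=(1 − 1360/45701·(0.987500+0.942600+0.900900+0.875100))/(1+1360/45701) = 108/125 ≈ 0.864000
step 6 [6y] bond c/1=17/400: DF=(4303069/4000000 − 17/400·(0.987500+0.942600+0.900900+0.875100+0.864000))/(1+17/400) = 1057/1250 ≈ 0.845600
step 7 [7y] swap r/1=2002/62155: DF=(1 − 2002/62155·(0.987500+0.942600+0.900900+0.875100+0.864000+0.845600))/(1+2002/62155) = 3999/5000 ≈ 0.799800
step 8 [8y] swap r/1=411/14020: DF=(1 − 411/14020·(0.987500+0.942600+0.900900+0.875100+0.864000+0.845600+0.799800))/(1+411/14020) = 1589/2000 ≈ 0.794500

1 1 79/80
2 2 4713/5000
3 3 9009/10000
4 4 8751/10000
5 5 108/125
6 6 1057/1250
7 7 3999/5000
8 8 1589/2000
DF(6y) is solved at step 6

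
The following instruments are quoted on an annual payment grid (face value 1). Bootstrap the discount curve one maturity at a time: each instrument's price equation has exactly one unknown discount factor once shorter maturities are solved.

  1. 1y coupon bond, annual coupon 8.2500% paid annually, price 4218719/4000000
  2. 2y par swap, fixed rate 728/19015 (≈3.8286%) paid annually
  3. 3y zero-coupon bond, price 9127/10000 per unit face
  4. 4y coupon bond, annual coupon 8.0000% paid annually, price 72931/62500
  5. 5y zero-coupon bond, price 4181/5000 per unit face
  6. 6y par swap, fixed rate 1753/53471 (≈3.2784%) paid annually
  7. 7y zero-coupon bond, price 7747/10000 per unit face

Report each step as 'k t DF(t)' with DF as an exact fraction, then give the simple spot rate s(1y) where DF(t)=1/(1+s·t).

1 1 9743/10000
2 2 1159/1250
3 3 9127/10000
4 4 109/125
5 5 4181/5000
6 6 8247/10000
7 7 7747/10000
s(1y) = (1/(9743/10000) − 1)/(1) = 257/9743 ≈ 2.6378%

step 1 [1y] bond c/1=33/400: DF=(4218719/4000000 − 33/400·(0))/(1+33/400) = 9743/10000 ≈ 0.974300
step 2 [2y] swap r/1=728/19015: DF=(1 − 728/19015·(0.974300))/(1+728/19015) = 1159/1250 ≈ 0.927200
step 3 [3y] zero: DF = P = 9127/10000 ≈ 0.912700
step 4 [4y] bond c/1=2/25: DF=(72931/62500 − 2/25·(0.974300+0.927200+0.912700))/(1+2/25) = 109/125 ≈ 0.872000
step 5 [5y] zero: DF = P = 4181/5000 ≈ 0.836200
step 6 [6y] swap r/1=1753/53471: DF=(1 − 1753/53471·(0.974300+0.927200+0.912700+0.872000+0.836200))/(1+1753/53471) = 8247/10000 ≈ 0.824700
step 7 [7y] zero: DF = P = 7747/10000 ≈ 0.774700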